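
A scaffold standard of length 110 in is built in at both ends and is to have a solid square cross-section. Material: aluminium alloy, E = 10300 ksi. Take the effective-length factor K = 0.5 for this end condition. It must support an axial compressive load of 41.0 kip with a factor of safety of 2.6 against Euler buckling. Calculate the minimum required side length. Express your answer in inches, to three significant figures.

a ≈ 2.48 in

Required P_cr = n·P = 2.6 × 41.0 = 106.6 kip
L_e = K·L = 0.5 × 110 = 55.00 in
Required I = P_cr·L_e²/(π²E) = 1.066×10^5 × 55.00² / (π² × 1.03×10^7) = 3.172 in⁴
Solid square: I = a⁴/12  ⇒  a = (12I)^(1/4) = (12×3.172)^(1/4) = 2.48 in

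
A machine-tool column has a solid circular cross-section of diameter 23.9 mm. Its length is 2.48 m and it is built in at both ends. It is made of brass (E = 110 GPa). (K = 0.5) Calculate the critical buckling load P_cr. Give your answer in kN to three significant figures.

I = πd⁴/64 = π×23.9⁴/64 = 1.602×10^4 mm⁴
I = 1.602×10^4 mm⁴ = 1.602×10^-8 m⁴
Effective length L_e = K·L = 0.5 × 2.48 = 1.240 m
P_cr = π²EI / L_e² = π² × 110×10⁹ × 1.602×10^-8 / 1.240² = 1.131×10^4 N

P_cr ≈ 11.3 kN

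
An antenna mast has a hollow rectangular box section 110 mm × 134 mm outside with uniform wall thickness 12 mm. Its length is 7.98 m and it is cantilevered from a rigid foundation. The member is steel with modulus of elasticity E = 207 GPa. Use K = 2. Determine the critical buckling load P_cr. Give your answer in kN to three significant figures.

P_cr ≈ 72.4 kN

Inner dimensions: h_i = 134 − 2×12 = 110.0 mm, b_i = 110 − 2×12 = 86.00 mm
Weak-axis I_min = (h_o·b_o³ − h_i·b_i³)/12 with b_o = 110, b_i = 86.00 mm (shorter outer/inner sides).
I_min = (134×110³ − 110.0×86.00³)/12 = 9.032×10^6 mm⁴
I = 9.032×10^6 mm⁴ = 9.032×10^-6 m⁴
Effective length L_e = K·L = 2 × 7.98 = 15.96 m
P_cr = π²EI / L_e² = π² × 207×10⁹ × 9.032×10^-6 / 15.96² = 7.244×10^4 N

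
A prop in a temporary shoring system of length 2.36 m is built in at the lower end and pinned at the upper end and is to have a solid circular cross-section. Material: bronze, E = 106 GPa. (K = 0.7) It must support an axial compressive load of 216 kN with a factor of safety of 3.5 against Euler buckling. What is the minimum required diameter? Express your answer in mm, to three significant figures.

d ≈ 79.6 mm

Required P_cr = n·P = 3.5 × 216 = 756.0 kN
L_e = K·L = 0.7 × 2.36 = 1.652 m
Required I = P_cr·L_e²/(π²E) = 7.560×10^5 × 1.652² / (π² × 1.06×10^11) = 1.972×10^-6 m⁴
I_req = 1.972×10^6 mm⁴
Solid circle: I = πd⁴/64  ⇒  d = (64I/π)^(1/4) = (64×1.972×10^6/π)^(1/4) = 79.6 mm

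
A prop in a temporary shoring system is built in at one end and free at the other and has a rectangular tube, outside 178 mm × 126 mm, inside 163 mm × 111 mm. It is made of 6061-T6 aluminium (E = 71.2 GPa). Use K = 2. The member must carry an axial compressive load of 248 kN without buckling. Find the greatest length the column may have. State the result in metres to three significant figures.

Weak-axis I_min = (h_o·b_o³ − h_i·b_i³)/12 with b_o = 126, b_i = 111.0 mm (shorter outer/inner sides).
I_min = (178×126³ − 163.0×111.0³)/12 = 1.110×10^7 mm⁴
I = 1.110×10^-5 m⁴
At the buckling limit P_cr = P = 2.480×10^5 N
From P_cr = π²EI/(K·L)²:  L = (1/K)·√(π²EI/P_cr) = (1/2)·√(π²×7.12×10^10×1.110×10^-5/2.480×10^5)
L = 2.80 m

L_max ≈ 2.80 m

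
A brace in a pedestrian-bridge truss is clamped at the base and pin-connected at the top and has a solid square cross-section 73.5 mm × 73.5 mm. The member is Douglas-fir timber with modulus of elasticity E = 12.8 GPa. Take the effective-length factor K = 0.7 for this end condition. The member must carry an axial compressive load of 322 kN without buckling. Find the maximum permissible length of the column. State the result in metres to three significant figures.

I = a⁴/12 = 73.5⁴/12 = 2.432×10^6 mm⁴
I = 2.432×10^-6 m⁴
At the buckling limit P_cr = P = 3.220×10^5 N
From P_cr = π²EI/(K·L)²:  L = (1/K)·√(π²EI/P_cr) = (1/0.7)·√(π²×1.28×10^10×2.432×10^-6/3.220×10^5)
L = 1.40 m

L_max ≈ 1.40 m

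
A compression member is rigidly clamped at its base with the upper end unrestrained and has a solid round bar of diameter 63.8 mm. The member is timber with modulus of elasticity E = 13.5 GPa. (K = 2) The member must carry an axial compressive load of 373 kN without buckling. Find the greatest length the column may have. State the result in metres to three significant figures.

L_max ≈ 0.269 m

I = πd⁴/64 = π×63.8⁴/64 = 8.133×10^5 mm⁴
I = 8.133×10^-7 m⁴
At the buckling limit P_cr = P = 3.730×10^5 N
From P_cr = π²EI/(K·L)²:  L = (1/K)·√(π²EI/P_cr) = (1/2)·√(π²×1.35×10^10×8.133×10^-7/3.730×10^5)
L = 0.269 m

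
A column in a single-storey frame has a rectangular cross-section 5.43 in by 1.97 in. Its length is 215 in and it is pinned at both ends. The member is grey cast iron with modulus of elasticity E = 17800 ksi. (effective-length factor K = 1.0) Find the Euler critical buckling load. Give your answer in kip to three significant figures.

Buckling occurs about the weak axis: I_min = h·b³/12 with b = 1.97 in (the shorter side).
I_min = 5.43×1.97³/12 = 3.460 in⁴
Effective length L_e = K·L = 1 × 215 = 215.0 in
P_cr = π²EI / L_e² = π² × 17800×10³ × 3.460 / 215.0² = 1.315×10^4 lb

P_cr ≈ 13.1 kip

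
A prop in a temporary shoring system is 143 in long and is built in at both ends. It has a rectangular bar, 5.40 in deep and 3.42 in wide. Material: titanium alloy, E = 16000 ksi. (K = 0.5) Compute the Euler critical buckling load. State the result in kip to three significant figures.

Buckling occurs about the weak axis: I_min = h·b³/12 with b = 3.42 in (the shorter side).
I_min = 5.40×3.42³/12 = 18.00 in⁴
Effective length L_e = K·L = 0.5 × 143 = 71.50 in
P_cr = π²EI / L_e² = π² × 16000×10³ × 18.00 / 71.50² = 5.560×10^5 lb

P_cr ≈ 556 kip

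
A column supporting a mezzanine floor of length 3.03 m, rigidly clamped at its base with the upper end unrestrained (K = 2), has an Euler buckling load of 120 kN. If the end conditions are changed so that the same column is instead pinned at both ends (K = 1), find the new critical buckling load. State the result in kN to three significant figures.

P_cr ≈ 480 kN

P_cr ∝ 1/K², so P_cr,new = P_cr,old × (K_old/K_new)² = 120 × (2/1)²
= 120 × 4.000 = 480 kN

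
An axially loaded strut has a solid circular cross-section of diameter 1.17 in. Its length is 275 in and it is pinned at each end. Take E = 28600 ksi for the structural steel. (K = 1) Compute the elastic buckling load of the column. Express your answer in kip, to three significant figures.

P_cr ≈ 0.343 kip

I = πd⁴/64 = π×1.17⁴/64 = 9.198×10^-2 in⁴
Effective length L_e = K·L = 1 × 275 = 275.0 in
P_cr = π²EI / L_e² = π² × 28600×10³ × 9.198×10^-2 / 275.0² = 343.3 lb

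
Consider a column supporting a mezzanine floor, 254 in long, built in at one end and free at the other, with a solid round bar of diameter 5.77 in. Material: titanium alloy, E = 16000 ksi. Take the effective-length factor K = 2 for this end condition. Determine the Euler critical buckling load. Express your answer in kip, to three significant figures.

I = πd⁴/64 = π×5.77⁴/64 = 54.41 in⁴
Effective length L_e = K·L = 2 × 254 = 508.0 in
P_cr = π²EI / L_e² = π² × 16000×10³ × 54.41 / 508.0² = 3.329×10^4 lb

P_cr ≈ 33.3 kip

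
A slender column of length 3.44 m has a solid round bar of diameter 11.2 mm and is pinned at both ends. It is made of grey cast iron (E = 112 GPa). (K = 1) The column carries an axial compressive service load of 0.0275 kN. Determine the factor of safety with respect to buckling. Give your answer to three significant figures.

I = πd⁴/64 = π×11.2⁴/64 = 772.4 mm⁴
I = 772.4 mm⁴ = 7.724×10^-10 m⁴
Effective length L_e = K·L = 1 × 3.44 = 3.440 m
P_cr = π²EI / L_e² = π² × 112×10⁹ × 7.724×10^-10 / 3.440² = 72.15 N
Factor of safety n = P_cr / P = 0.072151 / 0.0275 = 2.62

n ≈ 2.62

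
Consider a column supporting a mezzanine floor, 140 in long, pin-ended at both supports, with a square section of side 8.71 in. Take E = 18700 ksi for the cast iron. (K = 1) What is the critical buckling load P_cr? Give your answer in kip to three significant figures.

P_cr ≈ 4520 kip

I = a⁴/12 = 8.71⁴/12 = 479.6 in⁴
Effective length L_e = K·L = 1 × 140 = 140.0 in
P_cr = π²EI / L_e² = π² × 18700×10³ × 479.6 / 140.0² = 4.516×10^6 lb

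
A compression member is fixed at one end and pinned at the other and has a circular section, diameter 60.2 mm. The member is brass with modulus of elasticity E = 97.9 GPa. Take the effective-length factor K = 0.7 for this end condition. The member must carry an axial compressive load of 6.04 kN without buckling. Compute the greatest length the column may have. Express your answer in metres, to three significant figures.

L_max ≈ 14.5 m

I = πd⁴/64 = π×60.2⁴/64 = 6.447×10^5 mm⁴
I = 6.447×10^-7 m⁴
At the buckling limit P_cr = P = 6.040×10^3 N
From P_cr = π²EI/(K·L)²:  L = (1/K)·√(π²EI/P_cr) = (1/0.7)·√(π²×9.79×10^10×6.447×10^-7/6.040×10^3)
L = 14.5 m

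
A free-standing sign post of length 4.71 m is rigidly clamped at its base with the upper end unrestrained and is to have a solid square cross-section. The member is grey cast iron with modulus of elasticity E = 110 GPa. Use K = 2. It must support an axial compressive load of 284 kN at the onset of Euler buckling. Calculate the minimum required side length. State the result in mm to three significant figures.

L_e = K·L = 2 × 4.71 = 9.420 m
Required I = P_cr·L_e²/(π²E) = 2.840×10^5 × 9.420² / (π² × 1.10×10^11) = 2.321×10^-5 m⁴
I_req = 2.321×10^7 mm⁴
Solid square: I = a⁴/12  ⇒  a = (12I)^(1/4) = (12×2.321×10^7)^(1/4) = 129 mm

a ≈ 129 mm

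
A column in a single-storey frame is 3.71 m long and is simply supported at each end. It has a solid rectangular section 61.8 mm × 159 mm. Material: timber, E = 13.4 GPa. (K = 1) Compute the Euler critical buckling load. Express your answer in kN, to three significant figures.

P_cr ≈ 30.0 kN

Buckling occurs about the weak axis: I_min = h·b³/12 with b = 61.8 mm (the shorter side).
I_min = 159×61.8³/12 = 3.127×10^6 mm⁴
I = 3.127×10^6 mm⁴ = 3.127×10^-6 m⁴
Effective length L_e = K·L = 1 × 3.71 = 3.710 m
P_cr = π²EI / L_e² = π² × 13.4×10⁹ × 3.127×10^-6 / 3.710² = 3.005×10^4 N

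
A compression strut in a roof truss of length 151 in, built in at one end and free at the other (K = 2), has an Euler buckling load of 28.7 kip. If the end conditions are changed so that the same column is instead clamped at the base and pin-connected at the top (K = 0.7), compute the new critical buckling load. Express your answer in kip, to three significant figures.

P_cr ≈ 234 kip

P_cr ∝ 1/K², so P_cr,new = P_cr,old × (K_old/K_new)² = 28.7 × (2/0.7)²
= 28.7 × 8.163 = 234 kip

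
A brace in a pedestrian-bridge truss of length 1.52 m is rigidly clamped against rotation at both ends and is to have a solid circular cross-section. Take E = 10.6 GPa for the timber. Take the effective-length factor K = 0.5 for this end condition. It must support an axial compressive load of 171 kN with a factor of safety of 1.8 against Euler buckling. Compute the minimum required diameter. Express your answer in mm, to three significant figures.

Required P_cr = n·P = 1.8 × 171 = 307.8 kN
L_e = K·L = 0.5 × 1.52 = 0.7600 m
Required I = P_cr·L_e²/(π²E) = 3.078×10^5 × 0.7600² / (π² × 1.06×10^10) = 1.699×10^-6 m⁴
I_req = 1.699×10^6 mm⁴
Solid circle: I = πd⁴/64  ⇒  d = (64I/π)^(1/4) = (64×1.699×10^6/π)^(1/4) = 76.7 mm

d ≈ 76.7 mm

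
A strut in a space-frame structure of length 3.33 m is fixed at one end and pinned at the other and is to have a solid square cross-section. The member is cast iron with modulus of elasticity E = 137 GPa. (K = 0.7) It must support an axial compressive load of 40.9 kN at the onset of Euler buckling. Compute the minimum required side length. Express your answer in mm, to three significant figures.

a ≈ 37.5 mm

L_e = K·L = 0.7 × 3.33 = 2.331 m
Required I = P_cr·L_e²/(π²E) = 4.090×10^4 × 2.331² / (π² × 1.37×10^11) = 1.644×10^-7 m⁴
I_req = 1.644×10^5 mm⁴
Solid square: I = a⁴/12  ⇒  a = (12I)^(1/4) = (12×1.644×10^5)^(1/4) = 37.5 mm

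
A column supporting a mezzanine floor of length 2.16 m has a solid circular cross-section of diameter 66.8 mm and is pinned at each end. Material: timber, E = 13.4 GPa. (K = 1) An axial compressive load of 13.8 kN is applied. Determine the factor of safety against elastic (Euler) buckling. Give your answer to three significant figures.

I = πd⁴/64 = π×66.8⁴/64 = 9.774×10^5 mm⁴
I = 9.774×10^5 mm⁴ = 9.774×10^-7 m⁴
Effective length L_e = K·L = 1 × 2.16 = 2.160 m
P_cr = π²EI / L_e² = π² × 13.4×10⁹ × 9.774×10^-7 / 2.160² = 2.771×10^4 N
Factor of safety n = P_cr / P = 27.706 / 13.8 = 2.01

n ≈ 2.01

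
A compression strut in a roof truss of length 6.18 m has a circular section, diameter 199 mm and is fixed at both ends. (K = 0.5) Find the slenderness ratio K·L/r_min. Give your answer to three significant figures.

λ ≈ 62.1

I = πd⁴/64 = π×199⁴/64 = 7.698×10^7 mm⁴
A = 3.110×10^4 mm²;  r_min = √(I/A) = √(7.698×10^7/3.110×10^4) = 49.75 mm
L_e = K·L = 0.5 × 6.18 m = 3.090 m = 3090.0 mm
λ = L_e / r_min = 3090.0 / 49.75 = 62.1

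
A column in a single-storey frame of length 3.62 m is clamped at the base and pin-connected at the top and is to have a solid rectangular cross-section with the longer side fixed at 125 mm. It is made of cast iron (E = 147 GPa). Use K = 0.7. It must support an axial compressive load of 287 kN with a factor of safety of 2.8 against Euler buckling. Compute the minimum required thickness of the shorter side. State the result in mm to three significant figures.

b ≈ 69.9 mm

Required P_cr = n·P = 2.8 × 287 = 803.6 kN
L_e = K·L = 0.7 × 3.62 = 2.534 m
Required I = P_cr·L_e²/(π²E) = 8.036×10^5 × 2.534² / (π² × 1.47×10^11) = 3.557×10^-6 m⁴
I_req = 3.557×10^6 mm⁴
Rectangle, weak axis: I_min = h·b³/12 with h = 125 mm fixed  ⇒  b = (12I/h)^(1/3) = 69.9 mm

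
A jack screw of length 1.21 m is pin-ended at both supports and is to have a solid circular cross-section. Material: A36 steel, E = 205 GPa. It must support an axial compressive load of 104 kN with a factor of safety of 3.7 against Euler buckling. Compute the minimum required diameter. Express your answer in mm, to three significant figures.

Required P_cr = n·P = 3.7 × 104 = 384.8 kN
L_e = K·L = 1 × 1.21 = 1.210 m
Required I = P_cr·L_e²/(π²E) = 3.848×10^5 × 1.210² / (π² × 2.05×10^11) = 2.785×10^-7 m⁴
I_req = 2.785×10^5 mm⁴
Solid circle: I = πd⁴/64  ⇒  d = (64I/π)^(1/4) = (64×2.785×10^5/π)^(1/4) = 48.8 mm

d ≈ 48.8 mm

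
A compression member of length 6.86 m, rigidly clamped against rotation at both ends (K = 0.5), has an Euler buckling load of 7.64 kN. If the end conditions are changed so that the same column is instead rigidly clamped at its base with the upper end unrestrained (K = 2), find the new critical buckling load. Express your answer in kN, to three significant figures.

P_cr ≈ 0.478 kN

P_cr ∝ 1/K², so P_cr,new = P_cr,old × (K_old/K_new)² = 7.64 × (0.5/2)²
= 7.64 × 0.06250 = 0.478 kN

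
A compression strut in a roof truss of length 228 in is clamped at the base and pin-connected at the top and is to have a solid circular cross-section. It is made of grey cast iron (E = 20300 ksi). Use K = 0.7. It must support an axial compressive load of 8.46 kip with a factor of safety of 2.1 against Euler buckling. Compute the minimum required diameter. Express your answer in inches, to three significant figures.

d ≈ 2.60 in

Required P_cr = n·P = 2.1 × 8.46 = 17.77 kip
L_e = K·L = 0.7 × 228 = 159.6 in
Required I = P_cr·L_e²/(π²E) = 1.777×10^4 × 159.6² / (π² × 2.03×10^7) = 2.259 in⁴
Solid circle: I = πd⁴/64  ⇒  d = (64I/π)^(1/4) = (64×2.259/π)^(1/4) = 2.60 in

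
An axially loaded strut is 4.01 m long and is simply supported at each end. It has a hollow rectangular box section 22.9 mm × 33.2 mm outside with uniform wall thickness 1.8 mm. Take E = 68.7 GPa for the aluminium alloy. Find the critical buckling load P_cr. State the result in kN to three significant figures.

Inner dimensions: h_i = 33.2 − 2×1.8 = 29.60 mm, b_i = 22.9 − 2×1.8 = 19.30 mm
Weak-axis I_min = (h_o·b_o³ − h_i·b_i³)/12 with b_o = 22.9, b_i = 19.30 mm (shorter outer/inner sides).
I_min = (33.2×22.9³ − 29.60×19.30³)/12 = 1.549×10^4 mm⁴
I = 1.549×10^4 mm⁴ = 1.549×10^-8 m⁴
Effective length L_e = K·L = 1 × 4.01 = 4.010 m
P_cr = π²EI / L_e² = π² × 68.7×10⁹ × 1.549×10^-8 / 4.010² = 653.2 N

P_cr ≈ 0.653 kN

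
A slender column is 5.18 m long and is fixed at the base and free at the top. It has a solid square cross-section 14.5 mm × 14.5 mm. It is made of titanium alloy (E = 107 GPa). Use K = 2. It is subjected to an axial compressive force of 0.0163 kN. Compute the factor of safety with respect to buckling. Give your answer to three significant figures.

I = a⁴/12 = 14.5⁴/12 = 3.684×10^3 mm⁴
I = 3.684×10^3 mm⁴ = 3.684×10^-9 m⁴
Effective length L_e = K·L = 2 × 5.18 = 10.36 m
P_cr = π²EI / L_e² = π² × 107×10⁹ × 3.684×10^-9 / 10.36² = 36.25 N
Factor of safety n = P_cr / P = 0.036246 / 0.0163 = 2.22

n ≈ 2.22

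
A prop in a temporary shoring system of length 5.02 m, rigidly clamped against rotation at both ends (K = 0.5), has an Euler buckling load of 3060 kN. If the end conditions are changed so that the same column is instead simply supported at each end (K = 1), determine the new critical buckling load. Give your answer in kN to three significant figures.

P_cr ≈ 765 kN

P_cr ∝ 1/K², so P_cr,new = P_cr,old × (K_old/K_new)² = 3060 × (0.5/1)²
= 3060 × 0.2500 = 765 kN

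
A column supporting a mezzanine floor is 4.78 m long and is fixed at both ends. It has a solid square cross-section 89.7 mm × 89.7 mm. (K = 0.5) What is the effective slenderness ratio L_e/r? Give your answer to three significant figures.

λ ≈ 92.3

I = a⁴/12 = 89.7⁴/12 = 5.395×10^6 mm⁴
A = 8.046×10^3 mm²;  r_min = √(I/A) = √(5.395×10^6/8.046×10^3) = 25.89 mm
L_e = K·L = 0.5 × 4.78 m = 2.390 m = 2390.0 mm
λ = L_e / r_min = 2390.0 / 25.89 = 92.3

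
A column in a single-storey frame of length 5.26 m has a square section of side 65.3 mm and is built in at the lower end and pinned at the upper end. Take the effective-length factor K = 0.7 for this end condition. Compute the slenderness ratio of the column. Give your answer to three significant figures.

For a square r = a/√12 = 65.3/√12 = 18.85 mm
L_e = K·L = 0.7 × 5.26 m = 3.682 m = 3682.0 mm
λ = L_e / r_min = 3682.0 / 18.85 = 195

λ ≈ 195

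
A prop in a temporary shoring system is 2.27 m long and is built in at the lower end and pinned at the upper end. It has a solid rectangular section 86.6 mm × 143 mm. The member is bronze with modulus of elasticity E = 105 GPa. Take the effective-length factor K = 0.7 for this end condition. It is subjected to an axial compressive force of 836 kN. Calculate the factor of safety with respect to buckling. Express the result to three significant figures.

Buckling occurs about the weak axis: I_min = h·b³/12 with b = 86.6 mm (the shorter side).
I_min = 143×86.6³/12 = 7.739×10^6 mm⁴
I = 7.739×10^6 mm⁴ = 7.739×10^-6 m⁴
Effective length L_e = K·L = 0.7 × 2.27 = 1.589 m
P_cr = π²EI / L_e² = π² × 105×10⁹ × 7.739×10^-6 / 1.589² = 3.177×10^6 N
Factor of safety n = P_cr / P = 3176.5 / 836 = 3.80

n ≈ 3.80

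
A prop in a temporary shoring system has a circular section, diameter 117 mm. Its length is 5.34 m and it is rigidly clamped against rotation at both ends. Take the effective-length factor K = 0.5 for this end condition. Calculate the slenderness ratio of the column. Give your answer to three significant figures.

For a solid circle r = d/4 = 117/4 = 29.25 mm
L_e = K·L = 0.5 × 5.34 m = 2.670 m = 2670.0 mm
λ = L_e / r_min = 2670.0 / 29.25 = 91.3

λ ≈ 91.3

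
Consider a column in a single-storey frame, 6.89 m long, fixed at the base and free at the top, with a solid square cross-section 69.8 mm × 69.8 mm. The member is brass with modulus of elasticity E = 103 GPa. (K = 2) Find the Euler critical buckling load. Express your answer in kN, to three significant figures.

P_cr ≈ 10.6 kN

I = a⁴/12 = 69.8⁴/12 = 1.978×10^6 mm⁴
I = 1.978×10^6 mm⁴ = 1.978×10^-6 m⁴
Effective length L_e = K·L = 2 × 6.89 = 13.78 m
P_cr = π²EI / L_e² = π² × 103×10⁹ × 1.978×10^-6 / 13.78² = 1.059×10^4 N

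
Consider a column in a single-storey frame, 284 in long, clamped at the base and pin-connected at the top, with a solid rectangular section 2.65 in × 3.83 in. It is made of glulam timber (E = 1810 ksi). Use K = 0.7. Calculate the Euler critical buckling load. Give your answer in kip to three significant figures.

P_cr ≈ 2.68 kip

Buckling occurs about the weak axis: I_min = h·b³/12 with b = 2.65 in (the shorter side).
I_min = 3.83×2.65³/12 = 5.940 in⁴
Effective length L_e = K·L = 0.7 × 284 = 198.8 in
P_cr = π²EI / L_e² = π² × 1810×10³ × 5.940 / 198.8² = 2.685×10^3 lb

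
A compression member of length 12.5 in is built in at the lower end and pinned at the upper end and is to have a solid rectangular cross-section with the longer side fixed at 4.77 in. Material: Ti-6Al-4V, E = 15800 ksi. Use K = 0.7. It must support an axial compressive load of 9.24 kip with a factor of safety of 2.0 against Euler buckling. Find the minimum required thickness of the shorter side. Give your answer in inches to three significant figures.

Required P_cr = n·P = 2.0 × 9.24 = 18.48 kip
L_e = K·L = 0.7 × 12.5 = 8.750 in
Required I = P_cr·L_e²/(π²E) = 1.848×10^4 × 8.750² / (π² × 1.58×10^7) = 9.073×10^-3 in⁴
Rectangle, weak axis: I_min = h·b³/12 with h = 4.77 in fixed  ⇒  b = (12I/h)^(1/3) = 0.284 in

b ≈ 0.284 in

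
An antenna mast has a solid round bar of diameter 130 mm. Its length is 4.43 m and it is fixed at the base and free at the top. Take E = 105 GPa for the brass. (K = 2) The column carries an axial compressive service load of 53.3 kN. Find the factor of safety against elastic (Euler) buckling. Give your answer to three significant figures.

n ≈ 3.47

I = πd⁴/64 = π×130⁴/64 = 1.402×10^7 mm⁴
I = 1.402×10^7 mm⁴ = 1.402×10^-5 m⁴
Effective length L_e = K·L = 2 × 4.43 = 8.860 m
P_cr = π²EI / L_e² = π² × 105×10⁹ × 1.402×10^-5 / 8.860² = 1.851×10^5 N
Factor of safety n = P_cr / P = 185.08 / 53.3 = 3.47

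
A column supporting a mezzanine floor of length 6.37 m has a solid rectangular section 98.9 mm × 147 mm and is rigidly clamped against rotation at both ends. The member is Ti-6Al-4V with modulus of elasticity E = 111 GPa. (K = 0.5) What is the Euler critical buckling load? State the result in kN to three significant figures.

P_cr ≈ 1280 kN

Buckling occurs about the weak axis: I_min = h·b³/12 with b = 98.9 mm (the shorter side).
I_min = 147×98.9³/12 = 1.185×10^7 mm⁴
I = 1.185×10^7 mm⁴ = 1.185×10^-5 m⁴
Effective length L_e = K·L = 0.5 × 6.37 = 3.185 m
P_cr = π²EI / L_e² = π² × 111×10⁹ × 1.185×10^-5 / 3.185² = 1.280×10^6 N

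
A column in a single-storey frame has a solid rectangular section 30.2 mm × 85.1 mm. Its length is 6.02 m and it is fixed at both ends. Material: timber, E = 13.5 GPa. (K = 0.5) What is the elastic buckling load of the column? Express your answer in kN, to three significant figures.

P_cr ≈ 2.87 kN

Buckling occurs about the weak axis: I_min = h·b³/12 with b = 30.2 mm (the shorter side).
I_min = 85.1×30.2³/12 = 1.953×10^5 mm⁴
I = 1.953×10^5 mm⁴ = 1.953×10^-7 m⁴
Effective length L_e = K·L = 0.5 × 6.02 = 3.010 m
P_cr = π²EI / L_e² = π² × 13.5×10⁹ × 1.953×10^-7 / 3.010² = 2.873×10^3 N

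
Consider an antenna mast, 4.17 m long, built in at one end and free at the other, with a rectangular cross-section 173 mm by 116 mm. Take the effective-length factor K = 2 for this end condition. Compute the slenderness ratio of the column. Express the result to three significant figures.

For a rectangle r_min = b/√12 = 116/√12 = 33.49 mm
L_e = K·L = 2 × 4.17 m = 8.340 m = 8340.0 mm
λ = L_e / r_min = 8340.0 / 33.49 = 249

λ ≈ 249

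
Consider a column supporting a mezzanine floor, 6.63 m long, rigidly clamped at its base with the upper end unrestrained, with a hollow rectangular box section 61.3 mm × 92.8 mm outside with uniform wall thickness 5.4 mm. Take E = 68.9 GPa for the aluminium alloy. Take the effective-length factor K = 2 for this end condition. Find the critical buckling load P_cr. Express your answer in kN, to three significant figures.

P_cr ≈ 3.49 kN

Inner dimensions: h_i = 92.8 − 2×5.4 = 82.00 mm, b_i = 61.3 − 2×5.4 = 50.50 mm
Weak-axis I_min = (h_o·b_o³ − h_i·b_i³)/12 with b_o = 61.3, b_i = 50.50 mm (shorter outer/inner sides).
I_min = (92.8×61.3³ − 82.00×50.50³)/12 = 9.013×10^5 mm⁴
I = 9.013×10^5 mm⁴ = 9.013×10^-7 m⁴
Effective length L_e = K·L = 2 × 6.63 = 13.26 m
P_cr = π²EI / L_e² = π² × 68.9×10⁹ × 9.013×10^-7 / 13.26² = 3.486×10^3 N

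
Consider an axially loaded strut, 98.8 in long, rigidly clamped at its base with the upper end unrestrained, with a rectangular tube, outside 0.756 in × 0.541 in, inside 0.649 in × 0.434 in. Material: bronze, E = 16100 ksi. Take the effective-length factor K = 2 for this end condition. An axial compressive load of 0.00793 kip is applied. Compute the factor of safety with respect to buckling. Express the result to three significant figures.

Weak-axis I_min = (h_o·b_o³ − h_i·b_i³)/12 with b_o = 0.541, b_i = 0.4340 in (shorter outer/inner sides).
I_min = (0.756×0.541³ − 0.6490×0.4340³)/12 = 5.554×10^-3 in⁴
Effective length L_e = K·L = 2 × 98.8 = 197.6 in
P_cr = π²EI / L_e² = π² × 16100×10³ × 5.554×10^-3 / 197.6² = 22.60 lb
Factor of safety n = P_cr / P = 0.022604 / 0.00793 = 2.85

n ≈ 2.85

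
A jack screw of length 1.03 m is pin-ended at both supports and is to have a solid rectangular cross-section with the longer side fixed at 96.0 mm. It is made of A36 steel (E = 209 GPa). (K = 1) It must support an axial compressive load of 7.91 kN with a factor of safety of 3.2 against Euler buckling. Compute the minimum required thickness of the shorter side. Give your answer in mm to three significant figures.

Required P_cr = n·P = 3.2 × 7.91 = 25.31 kN
L_e = K·L = 1 × 1.03 = 1.030 m
Required I = P_cr·L_e²/(π²E) = 2.531×10^4 × 1.030² / (π² × 2.09×10^11) = 1.302×10^-8 m⁴
I_req = 1.302×10^4 mm⁴
Rectangle, weak axis: I_min = h·b³/12 with h = 96.0 mm fixed  ⇒  b = (12I/h)^(1/3) = 11.8 mm

b ≈ 11.8 mm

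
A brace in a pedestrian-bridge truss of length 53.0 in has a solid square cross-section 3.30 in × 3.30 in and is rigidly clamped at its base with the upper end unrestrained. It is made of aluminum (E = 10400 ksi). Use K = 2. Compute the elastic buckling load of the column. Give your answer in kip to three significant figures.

P_cr ≈ 90.3 kip

I = a⁴/12 = 3.30⁴/12 = 9.883 in⁴
Effective length L_e = K·L = 2 × 53.0 = 106.0 in
P_cr = π²EI / L_e² = π² × 10400×10³ × 9.883 / 106.0² = 9.028×10^4 lb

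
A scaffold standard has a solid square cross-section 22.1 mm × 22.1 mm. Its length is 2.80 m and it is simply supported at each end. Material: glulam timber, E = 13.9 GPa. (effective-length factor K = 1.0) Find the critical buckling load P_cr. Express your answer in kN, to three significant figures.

P_cr ≈ 0.348 kN

I = a⁴/12 = 22.1⁴/12 = 1.988×10^4 mm⁴
I = 1.988×10^4 mm⁴ = 1.988×10^-8 m⁴
Effective length L_e = K·L = 1 × 2.80 = 2.800 m
P_cr = π²EI / L_e² = π² × 13.9×10⁹ × 1.988×10^-8 / 2.800² = 347.8 N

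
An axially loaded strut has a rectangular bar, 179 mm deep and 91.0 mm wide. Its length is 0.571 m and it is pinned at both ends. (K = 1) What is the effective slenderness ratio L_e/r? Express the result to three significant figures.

For a rectangle r_min = b/√12 = 91.0/√12 = 26.27 mm
L_e = K·L = 1 × 0.571 m = 0.5710 m = 571.00 mm
λ = L_e / r_min = 571.00 / 26.27 = 21.7

λ ≈ 21.7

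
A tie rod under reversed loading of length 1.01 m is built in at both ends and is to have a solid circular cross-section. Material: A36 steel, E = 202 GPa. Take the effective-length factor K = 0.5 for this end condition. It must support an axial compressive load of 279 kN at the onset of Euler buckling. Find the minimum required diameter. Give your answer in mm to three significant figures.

d ≈ 29.2 mm

L_e = K·L = 0.5 × 1.01 = 0.5050 m
Required I = P_cr·L_e²/(π²E) = 2.790×10^5 × 0.5050² / (π² × 2.02×10^11) = 3.569×10^-8 m⁴
I_req = 3.569×10^4 mm⁴
Solid circle: I = πd⁴/64  ⇒  d = (64I/π)^(1/4) = (64×3.569×10^4/π)^(1/4) = 29.2 mm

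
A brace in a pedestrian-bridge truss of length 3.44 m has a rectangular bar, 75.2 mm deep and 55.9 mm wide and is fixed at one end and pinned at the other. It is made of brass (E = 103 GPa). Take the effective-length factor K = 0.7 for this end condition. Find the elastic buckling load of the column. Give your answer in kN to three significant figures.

P_cr ≈ 192 kN

Buckling occurs about the weak axis: I_min = h·b³/12 with b = 55.9 mm (the shorter side).
I_min = 75.2×55.9³/12 = 1.095×10^6 mm⁴
I = 1.095×10^6 mm⁴ = 1.095×10^-6 m⁴
Effective length L_e = K·L = 0.7 × 3.44 = 2.408 m
P_cr = π²EI / L_e² = π² × 103×10⁹ × 1.095×10^-6 / 2.408² = 1.919×10^5 N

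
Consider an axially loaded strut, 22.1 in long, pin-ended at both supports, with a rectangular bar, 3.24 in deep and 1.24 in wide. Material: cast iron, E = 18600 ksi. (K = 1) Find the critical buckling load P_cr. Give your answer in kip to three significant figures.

P_cr ≈ 193 kip

Buckling occurs about the weak axis: I_min = h·b³/12 with b = 1.24 in (the shorter side).
I_min = 3.24×1.24³/12 = 0.5148 in⁴
Effective length L_e = K·L = 1 × 22.1 = 22.10 in
P_cr = π²EI / L_e² = π² × 18600×10³ × 0.5148 / 22.10² = 1.935×10^5 lb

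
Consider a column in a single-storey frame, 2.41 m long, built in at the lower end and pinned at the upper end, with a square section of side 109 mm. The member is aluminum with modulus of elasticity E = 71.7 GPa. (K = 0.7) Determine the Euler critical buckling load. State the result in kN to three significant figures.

P_cr ≈ 2920 kN

I = a⁴/12 = 109⁴/12 = 1.176×10^7 mm⁴
I = 1.176×10^7 mm⁴ = 1.176×10^-5 m⁴
Effective length L_e = K·L = 0.7 × 2.41 = 1.687 m
P_cr = π²EI / L_e² = π² × 71.7×10⁹ × 1.176×10^-5 / 1.687² = 2.925×10^6 N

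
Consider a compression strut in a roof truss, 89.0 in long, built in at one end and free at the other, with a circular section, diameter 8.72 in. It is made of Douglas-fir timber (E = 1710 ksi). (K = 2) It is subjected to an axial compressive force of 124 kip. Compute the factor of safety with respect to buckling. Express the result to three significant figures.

n ≈ 1.22

I = πd⁴/64 = π×8.72⁴/64 = 283.8 in⁴
Effective length L_e = K·L = 2 × 89.0 = 178.0 in
P_cr = π²EI / L_e² = π² × 1710×10³ × 283.8 / 178.0² = 1.512×10^5 lb
Factor of safety n = P_cr / P = 151.18 / 124 = 1.22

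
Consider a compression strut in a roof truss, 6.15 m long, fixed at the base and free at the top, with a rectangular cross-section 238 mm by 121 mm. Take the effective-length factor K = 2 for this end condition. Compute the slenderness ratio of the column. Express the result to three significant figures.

For a rectangle r_min = b/√12 = 121/√12 = 34.93 mm
L_e = K·L = 2 × 6.15 m = 12.30 m = 12300 mm
λ = L_e / r_min = 12300 / 34.93 = 352

λ ≈ 352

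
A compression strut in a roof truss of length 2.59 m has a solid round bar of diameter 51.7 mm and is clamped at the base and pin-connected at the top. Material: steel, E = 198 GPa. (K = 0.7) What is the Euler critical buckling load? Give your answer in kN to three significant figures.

I = πd⁴/64 = π×51.7⁴/64 = 3.507×10^5 mm⁴
I = 3.507×10^5 mm⁴ = 3.507×10^-7 m⁴
Effective length L_e = K·L = 0.7 × 2.59 = 1.813 m
P_cr = π²EI / L_e² = π² × 198×10⁹ × 3.507×10^-7 / 1.813² = 2.085×10^5 N

P_cr ≈ 208 kN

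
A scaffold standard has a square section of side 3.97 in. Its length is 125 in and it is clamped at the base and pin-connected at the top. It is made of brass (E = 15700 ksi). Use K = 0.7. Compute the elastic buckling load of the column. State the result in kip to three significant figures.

I = a⁴/12 = 3.97⁴/12 = 20.70 in⁴
Effective length L_e = K·L = 0.7 × 125 = 87.50 in
P_cr = π²EI / L_e² = π² × 15700×10³ × 20.70 / 87.50² = 4.190×10^5 lb

P_cr ≈ 419 kip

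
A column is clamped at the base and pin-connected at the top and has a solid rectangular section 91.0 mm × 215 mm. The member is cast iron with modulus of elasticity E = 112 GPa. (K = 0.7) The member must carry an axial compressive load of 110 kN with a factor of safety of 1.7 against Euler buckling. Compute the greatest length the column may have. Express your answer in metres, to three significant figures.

Buckling occurs about the weak axis: I_min = h·b³/12 with b = 91.0 mm (the shorter side).
I_min = 215×91.0³/12 = 1.350×10^7 mm⁴
I = 1.350×10^-5 m⁴
Required critical load P_cr = n·P = 1.7 × 110 = 187.0 kN = 1.870×10^5 N
From P_cr = π²EI/(K·L)²:  L = (1/K)·√(π²EI/P_cr) = (1/0.7)·√(π²×1.12×10^11×1.350×10^-5/1.870×10^5)
L = 12.8 m

L_max ≈ 12.8 m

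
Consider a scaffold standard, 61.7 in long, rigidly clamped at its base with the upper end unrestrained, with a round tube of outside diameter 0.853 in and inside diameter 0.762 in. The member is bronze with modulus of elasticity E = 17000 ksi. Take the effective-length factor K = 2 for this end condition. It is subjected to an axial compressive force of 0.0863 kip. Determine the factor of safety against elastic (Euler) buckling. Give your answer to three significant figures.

d_o = 0.853 in, d_i = 0.762 in
I = π(d_o⁴ − d_i⁴)/64 = π(0.853⁴ − 0.7620⁴)/64 = 9.438×10^-3 in⁴
Effective length L_e = K·L = 2 × 61.7 = 123.4 in
P_cr = π²EI / L_e² = π² × 17000×10³ × 9.438×10^-3 / 123.4² = 104.0 lb
Factor of safety n = P_cr / P = 0.10399 / 0.0863 = 1.20

n ≈ 1.20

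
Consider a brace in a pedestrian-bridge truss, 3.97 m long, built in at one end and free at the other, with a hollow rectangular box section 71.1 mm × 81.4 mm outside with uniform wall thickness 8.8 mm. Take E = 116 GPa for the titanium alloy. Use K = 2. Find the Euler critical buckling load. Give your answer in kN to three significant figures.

Inner dimensions: h_i = 81.4 − 2×8.8 = 63.80 mm, b_i = 71.1 − 2×8.8 = 53.50 mm
Weak-axis I_min = (h_o·b_o³ − h_i·b_i³)/12 with b_o = 71.1, b_i = 53.50 mm (shorter outer/inner sides).
I_min = (81.4×71.1³ − 63.80×53.50³)/12 = 1.624×10^6 mm⁴
I = 1.624×10^6 mm⁴ = 1.624×10^-6 m⁴
Effective length L_e = K·L = 2 × 3.97 = 7.940 m
P_cr = π²EI / L_e² = π² × 116×10⁹ × 1.624×10^-6 / 7.940² = 2.949×10^4 N

P_cr ≈ 29.5 kN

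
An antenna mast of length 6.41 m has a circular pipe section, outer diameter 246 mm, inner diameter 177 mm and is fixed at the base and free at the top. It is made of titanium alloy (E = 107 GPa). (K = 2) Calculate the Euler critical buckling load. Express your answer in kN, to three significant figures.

P_cr ≈ 846 kN

d_o = 246 mm, d_i = 177 mm
I = π(d_o⁴ − d_i⁴)/64 = π(246⁴ − 177.0⁴)/64 = 1.316×10^8 mm⁴
I = 1.316×10^8 mm⁴ = 1.316×10^-4 m⁴
Effective length L_e = K·L = 2 × 6.41 = 12.82 m
P_cr = π²EI / L_e² = π² × 107×10⁹ × 1.316×10^-4 / 12.82² = 8.455×10^5 N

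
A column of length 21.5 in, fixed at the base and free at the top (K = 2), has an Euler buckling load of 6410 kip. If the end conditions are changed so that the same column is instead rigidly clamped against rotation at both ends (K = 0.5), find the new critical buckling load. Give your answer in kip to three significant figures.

P_cr ∝ 1/K², so P_cr,new = P_cr,old × (K_old/K_new)² = 6410 × (2/0.5)²
= 6410 × 16.00 = 103000 kip

P_cr ≈ 103000 kip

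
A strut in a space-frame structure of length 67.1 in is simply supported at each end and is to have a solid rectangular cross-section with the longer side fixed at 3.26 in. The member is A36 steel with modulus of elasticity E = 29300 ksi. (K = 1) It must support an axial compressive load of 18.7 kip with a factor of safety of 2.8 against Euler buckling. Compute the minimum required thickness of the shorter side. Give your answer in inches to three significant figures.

Required P_cr = n·P = 2.8 × 18.7 = 52.36 kip
L_e = K·L = 1 × 67.1 = 67.10 in
Required I = P_cr·L_e²/(π²E) = 5.236×10^4 × 67.10² / (π² × 2.93×10^7) = 0.8152 in⁴
Rectangle, weak axis: I_min = h·b³/12 with h = 3.26 in fixed  ⇒  b = (12I/h)^(1/3) = 1.44 in

b ≈ 1.44 in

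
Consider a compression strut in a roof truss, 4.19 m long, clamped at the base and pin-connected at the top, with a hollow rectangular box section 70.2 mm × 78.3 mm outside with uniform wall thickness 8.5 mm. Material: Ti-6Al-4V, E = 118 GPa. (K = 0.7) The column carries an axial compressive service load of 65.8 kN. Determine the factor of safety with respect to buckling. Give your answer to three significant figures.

n ≈ 3.06

Inner dimensions: h_i = 78.3 − 2×8.5 = 61.30 mm, b_i = 70.2 − 2×8.5 = 53.20 mm
Weak-axis I_min = (h_o·b_o³ − h_i·b_i³)/12 with b_o = 70.2, b_i = 53.20 mm (shorter outer/inner sides).
I_min = (78.3×70.2³ − 61.30×53.20³)/12 = 1.488×10^6 mm⁴
I = 1.488×10^6 mm⁴ = 1.488×10^-6 m⁴
Effective length L_e = K·L = 0.7 × 4.19 = 2.933 m
P_cr = π²EI / L_e² = π² × 118×10⁹ × 1.488×10^-6 / 2.933² = 2.015×10^5 N
Factor of safety n = P_cr / P = 201.47 / 65.8 = 3.06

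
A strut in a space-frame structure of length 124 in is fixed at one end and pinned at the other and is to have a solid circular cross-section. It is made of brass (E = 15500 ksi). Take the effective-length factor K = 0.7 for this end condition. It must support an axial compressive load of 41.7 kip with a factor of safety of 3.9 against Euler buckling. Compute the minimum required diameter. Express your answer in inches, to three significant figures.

d ≈ 3.57 in

Required P_cr = n·P = 3.9 × 41.7 = 162.6 kip
L_e = K·L = 0.7 × 124 = 86.80 in
Required I = P_cr·L_e²/(π²E) = 1.626×10^5 × 86.80² / (π² × 1.55×10^7) = 8.010 in⁴
Solid circle: I = πd⁴/64  ⇒  d = (64I/π)^(1/4) = (64×8.010/π)^(1/4) = 3.57 in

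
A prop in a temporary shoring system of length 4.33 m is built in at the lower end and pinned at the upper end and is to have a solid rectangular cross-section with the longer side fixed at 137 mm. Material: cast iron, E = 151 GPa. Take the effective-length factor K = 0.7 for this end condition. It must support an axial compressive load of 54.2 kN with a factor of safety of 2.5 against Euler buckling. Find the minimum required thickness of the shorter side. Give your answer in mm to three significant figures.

Required P_cr = n·P = 2.5 × 54.2 = 135.5 kN
L_e = K·L = 0.7 × 4.33 = 3.031 m
Required I = P_cr·L_e²/(π²E) = 1.355×10^5 × 3.031² / (π² × 1.51×10^11) = 8.353×10^-7 m⁴
I_req = 8.353×10^5 mm⁴
Rectangle, weak axis: I_min = h·b³/12 with h = 137 mm fixed  ⇒  b = (12I/h)^(1/3) = 41.8 mm

b ≈ 41.8 mm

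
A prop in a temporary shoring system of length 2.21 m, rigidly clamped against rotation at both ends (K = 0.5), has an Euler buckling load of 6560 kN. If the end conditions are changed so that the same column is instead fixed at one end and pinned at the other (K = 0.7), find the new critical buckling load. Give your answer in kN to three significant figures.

P_cr ∝ 1/K², so P_cr,new = P_cr,old × (K_old/K_new)² = 6560 × (0.5/0.7)²
= 6560 × 0.5102 = 3350 kN

P_cr ≈ 3350 kN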